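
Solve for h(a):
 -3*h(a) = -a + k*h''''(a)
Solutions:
 h(a) = C1*exp(-3^(1/4)*a*(-1/k)^(1/4)) + C2*exp(3^(1/4)*a*(-1/k)^(1/4)) + C3*exp(-3^(1/4)*I*a*(-1/k)^(1/4)) + C4*exp(3^(1/4)*I*a*(-1/k)^(1/4)) + a/3


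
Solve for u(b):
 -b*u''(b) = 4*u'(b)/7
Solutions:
 u(b) = C1 + C2*b^(3/7)


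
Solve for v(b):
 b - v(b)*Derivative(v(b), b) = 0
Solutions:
 v(b) = -sqrt(C1 + b^2)
 v(b) = sqrt(C1 + b^2)


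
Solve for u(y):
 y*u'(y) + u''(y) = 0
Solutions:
 u(y) = C1 + C2*erf(sqrt(2)*y/2)


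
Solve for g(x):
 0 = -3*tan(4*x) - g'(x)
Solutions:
 g(x) = C1 + 3*log(cos(4*x))/4


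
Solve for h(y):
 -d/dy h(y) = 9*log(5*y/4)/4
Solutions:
 h(y) = C1 - 9*y*log(y)/4 - 9*y*log(5)/4 + 9*y/4 + 9*y*log(2)/2


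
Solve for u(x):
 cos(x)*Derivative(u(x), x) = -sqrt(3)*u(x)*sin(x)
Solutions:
 u(x) = C1*cos(x)^(sqrt(3))


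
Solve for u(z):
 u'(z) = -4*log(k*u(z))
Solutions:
 li(k*u(z))/k = C1 - 4*z


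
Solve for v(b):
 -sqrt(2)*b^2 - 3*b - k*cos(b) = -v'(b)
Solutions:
 v(b) = C1 + sqrt(2)*b^3/3 + 3*b^2/2 + k*sin(b)


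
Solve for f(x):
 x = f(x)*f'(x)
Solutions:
 f(x) = -sqrt(C1 + x^2)
 f(x) = sqrt(C1 + x^2)


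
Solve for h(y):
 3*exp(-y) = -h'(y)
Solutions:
 h(y) = C1 + 3*exp(-y)


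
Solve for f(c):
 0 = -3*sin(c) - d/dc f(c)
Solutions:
 f(c) = C1 + 3*cos(c)


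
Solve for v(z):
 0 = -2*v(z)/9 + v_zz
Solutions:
 v(z) = C1*exp(-sqrt(2)*z/3) + C2*exp(sqrt(2)*z/3)


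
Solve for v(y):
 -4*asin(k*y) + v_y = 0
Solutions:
 v(y) = C1 + 4*Piecewise((y*asin(k*y) + sqrt(-k^2*y^2 + 1)/k, Ne(k, 0)), (0, True))


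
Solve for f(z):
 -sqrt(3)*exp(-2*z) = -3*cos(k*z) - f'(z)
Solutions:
 f(z) = C1 - sqrt(3)*exp(-2*z)/2 - 3*sin(k*z)/k


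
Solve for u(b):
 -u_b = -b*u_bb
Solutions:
 u(b) = C1 + C2*b^2


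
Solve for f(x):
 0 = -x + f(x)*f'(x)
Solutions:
 f(x) = -sqrt(C1 + x^2)
 f(x) = sqrt(C1 + x^2)


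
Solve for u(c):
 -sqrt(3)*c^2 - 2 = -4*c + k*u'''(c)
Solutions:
 u(c) = C1 + C2*c + C3*c^2 - sqrt(3)*c^5/(60*k) + c^4/(6*k) - c^3/(3*k)


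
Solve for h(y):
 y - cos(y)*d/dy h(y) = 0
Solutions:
 h(y) = C1 + Integral(y/cos(y), y)


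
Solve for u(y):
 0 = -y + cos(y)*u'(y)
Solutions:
 u(y) = C1 + Integral(y/cos(y), y)


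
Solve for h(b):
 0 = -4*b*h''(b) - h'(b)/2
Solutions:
 h(b) = C1 + C2*b^(7/8)


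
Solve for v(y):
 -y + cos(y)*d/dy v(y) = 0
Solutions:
 v(y) = C1 + Integral(y/cos(y), y)


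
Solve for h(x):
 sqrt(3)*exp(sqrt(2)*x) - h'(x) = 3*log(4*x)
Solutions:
 h(x) = C1 - 3*x*log(x) + 3*x*(1 - 2*log(2)) + sqrt(6)*exp(sqrt(2)*x)/2


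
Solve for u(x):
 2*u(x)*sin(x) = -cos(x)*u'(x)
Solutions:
 u(x) = C1*cos(x)^2


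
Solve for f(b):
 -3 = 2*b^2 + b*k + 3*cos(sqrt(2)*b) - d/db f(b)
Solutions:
 f(b) = C1 + 2*b^3/3 + b^2*k/2 + 3*b + 3*sqrt(2)*sin(sqrt(2)*b)/2


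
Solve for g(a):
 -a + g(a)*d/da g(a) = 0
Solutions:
 g(a) = -sqrt(C1 + a^2)
 g(a) = sqrt(C1 + a^2)


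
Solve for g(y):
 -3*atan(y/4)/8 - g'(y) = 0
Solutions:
 g(y) = C1 - 3*y*atan(y/4)/8 + 3*log(y^2 + 16)/4


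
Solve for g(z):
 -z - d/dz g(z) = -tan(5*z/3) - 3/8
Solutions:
 g(z) = C1 - z^2/2 + 3*z/8 - 3*log(cos(5*z/3))/5


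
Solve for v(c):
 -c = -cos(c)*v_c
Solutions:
 v(c) = C1 + Integral(c/cos(c), c)


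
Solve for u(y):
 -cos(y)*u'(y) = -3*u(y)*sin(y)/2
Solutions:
 u(y) = C1/cos(y)^(3/2)


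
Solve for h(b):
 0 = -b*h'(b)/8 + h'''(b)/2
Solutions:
 h(b) = C1 + Integral(C2*airyai(2^(1/3)*b/2) + C3*airybi(2^(1/3)*b/2), b)


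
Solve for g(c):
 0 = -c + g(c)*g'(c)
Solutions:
 g(c) = -sqrt(C1 + c^2)
 g(c) = sqrt(C1 + c^2)


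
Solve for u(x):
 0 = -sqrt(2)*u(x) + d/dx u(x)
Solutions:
 u(x) = C1*exp(sqrt(2)*x)


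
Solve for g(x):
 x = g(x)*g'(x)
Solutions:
 g(x) = -sqrt(C1 + x^2)
 g(x) = sqrt(C1 + x^2)


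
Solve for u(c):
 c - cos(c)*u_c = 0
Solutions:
 u(c) = C1 + Integral(c/cos(c), c)


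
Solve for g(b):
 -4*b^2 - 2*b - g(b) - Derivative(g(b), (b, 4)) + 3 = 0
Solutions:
 g(b) = -4*b^2 - 2*b + (C1*sin(sqrt(2)*b/2) + C2*cos(sqrt(2)*b/2))*exp(-sqrt(2)*b/2) + (C3*sin(sqrt(2)*b/2) + C4*cos(sqrt(2)*b/2))*exp(sqrt(2)*b/2) + 3


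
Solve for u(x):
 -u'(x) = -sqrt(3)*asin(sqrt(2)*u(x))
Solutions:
 Integral(1/asin(sqrt(2)*_y), (_y, u(x))) = C1 + sqrt(3)*x


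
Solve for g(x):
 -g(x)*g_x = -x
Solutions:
 g(x) = -sqrt(C1 + x^2)
 g(x) = sqrt(C1 + x^2)


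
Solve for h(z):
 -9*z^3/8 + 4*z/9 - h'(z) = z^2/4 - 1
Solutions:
 h(z) = C1 - 9*z^4/32 - z^3/12 + 2*z^2/9 + z


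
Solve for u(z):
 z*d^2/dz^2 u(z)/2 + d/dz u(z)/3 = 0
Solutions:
 u(z) = C1 + C2*z^(1/3)


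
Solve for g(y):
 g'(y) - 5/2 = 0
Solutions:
 g(y) = C1 + 5*y/2


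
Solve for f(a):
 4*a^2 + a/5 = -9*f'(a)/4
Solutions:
 f(a) = C1 - 16*a^3/27 - 2*a^2/45


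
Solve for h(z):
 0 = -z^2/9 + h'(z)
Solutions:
 h(z) = C1 + z^3/27


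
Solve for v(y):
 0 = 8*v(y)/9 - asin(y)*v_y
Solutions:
 v(y) = C1*exp(8*Integral(1/asin(y), y)/9)


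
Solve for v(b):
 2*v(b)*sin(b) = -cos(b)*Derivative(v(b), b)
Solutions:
 v(b) = C1*cos(b)^2


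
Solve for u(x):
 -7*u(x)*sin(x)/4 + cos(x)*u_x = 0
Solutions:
 u(x) = C1/cos(x)^(7/4)


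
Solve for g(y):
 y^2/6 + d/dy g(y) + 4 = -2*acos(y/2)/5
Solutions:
 g(y) = C1 - y^3/18 - 2*y*acos(y/2)/5 - 4*y + 2*sqrt(4 - y^2)/5


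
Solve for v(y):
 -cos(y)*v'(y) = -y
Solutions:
 v(y) = C1 + Integral(y/cos(y), y)


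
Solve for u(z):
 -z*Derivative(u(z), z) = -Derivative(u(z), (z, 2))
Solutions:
 u(z) = C1 + C2*erfi(sqrt(2)*z/2)


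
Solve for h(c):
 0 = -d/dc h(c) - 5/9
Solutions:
 h(c) = C1 - 5*c/9


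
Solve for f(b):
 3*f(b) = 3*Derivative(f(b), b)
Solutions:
 f(b) = C1*exp(b)


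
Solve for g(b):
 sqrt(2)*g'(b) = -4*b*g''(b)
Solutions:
 g(b) = C1 + C2*b^(1 - sqrt(2)/4)


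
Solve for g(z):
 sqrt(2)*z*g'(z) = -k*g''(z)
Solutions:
 g(z) = C1 + C2*sqrt(k)*erf(2^(3/4)*z*sqrt(1/k)/2)


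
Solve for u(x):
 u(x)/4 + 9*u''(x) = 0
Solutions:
 u(x) = C1*sin(x/6) + C2*cos(x/6)


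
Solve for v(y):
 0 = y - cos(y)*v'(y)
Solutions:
 v(y) = C1 + Integral(y/cos(y), y)


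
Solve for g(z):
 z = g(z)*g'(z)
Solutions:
 g(z) = -sqrt(C1 + z^2)
 g(z) = sqrt(C1 + z^2)


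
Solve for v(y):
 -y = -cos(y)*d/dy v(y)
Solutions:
 v(y) = C1 + Integral(y/cos(y), y)


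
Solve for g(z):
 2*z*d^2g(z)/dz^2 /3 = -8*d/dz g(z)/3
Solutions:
 g(z) = C1 + C2/z^3


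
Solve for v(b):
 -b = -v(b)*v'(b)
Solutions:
 v(b) = -sqrt(C1 + b^2)
 v(b) = sqrt(C1 + b^2)


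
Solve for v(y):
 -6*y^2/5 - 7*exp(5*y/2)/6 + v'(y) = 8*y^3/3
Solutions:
 v(y) = C1 + 2*y^4/3 + 2*y^3/5 + 7*exp(5*y/2)/15


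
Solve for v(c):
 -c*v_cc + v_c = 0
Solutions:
 v(c) = C1 + C2*c^2


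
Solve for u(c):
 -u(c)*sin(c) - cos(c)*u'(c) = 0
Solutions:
 u(c) = C1*cos(c)


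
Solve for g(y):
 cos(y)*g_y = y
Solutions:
 g(y) = C1 + Integral(y/cos(y), y)


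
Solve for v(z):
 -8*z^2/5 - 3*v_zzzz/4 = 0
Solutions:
 v(z) = C1 + C2*z + C3*z^2 + C4*z^3 - 4*z^6/675


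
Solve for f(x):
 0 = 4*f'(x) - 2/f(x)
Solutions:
 f(x) = -sqrt(C1 + x)
 f(x) = sqrt(C1 + x)


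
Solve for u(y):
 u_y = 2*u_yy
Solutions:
 u(y) = C1 + C2*exp(y/2)


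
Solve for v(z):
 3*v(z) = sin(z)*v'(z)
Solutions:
 v(z) = C1*(cos(z) - 1)^(3/2)/(cos(z) + 1)^(3/2)


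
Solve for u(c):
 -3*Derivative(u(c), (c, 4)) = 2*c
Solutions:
 u(c) = C1 + C2*c + C3*c^2 + C4*c^3 - c^5/180


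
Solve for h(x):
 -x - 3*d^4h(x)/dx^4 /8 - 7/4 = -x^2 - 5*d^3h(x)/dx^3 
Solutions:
 h(x) = C1 + C2*x + C3*x^2 + C4*exp(40*x/3) - x^5/300 + 17*x^4/2400 + 1451*x^3/24000


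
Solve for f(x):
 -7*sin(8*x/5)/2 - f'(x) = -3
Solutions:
 f(x) = C1 + 3*x + 35*cos(8*x/5)/16


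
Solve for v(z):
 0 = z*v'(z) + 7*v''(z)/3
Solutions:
 v(z) = C1 + C2*erf(sqrt(42)*z/14)


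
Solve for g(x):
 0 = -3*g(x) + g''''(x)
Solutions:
 g(x) = C1*exp(-3^(1/4)*x) + C2*exp(3^(1/4)*x) + C3*sin(3^(1/4)*x) + C4*cos(3^(1/4)*x)


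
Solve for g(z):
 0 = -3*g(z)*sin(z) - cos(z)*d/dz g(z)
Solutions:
 g(z) = C1*cos(z)^3


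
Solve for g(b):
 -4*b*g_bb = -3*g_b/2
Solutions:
 g(b) = C1 + C2*b^(11/8)


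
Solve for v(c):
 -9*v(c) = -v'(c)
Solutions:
 v(c) = C1*exp(9*c)


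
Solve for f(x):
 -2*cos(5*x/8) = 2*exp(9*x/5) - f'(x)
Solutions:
 f(x) = C1 + 10*exp(9*x/5)/9 + 16*sin(5*x/8)/5


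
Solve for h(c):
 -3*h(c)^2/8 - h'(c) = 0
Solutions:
 h(c) = 8/(C1 + 3*c)


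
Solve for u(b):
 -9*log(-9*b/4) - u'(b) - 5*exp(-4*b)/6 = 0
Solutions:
 u(b) = C1 - 9*b*log(-b) + 9*b*(-2*log(3) + 1 + 2*log(2)) + 5*exp(-4*b)/24


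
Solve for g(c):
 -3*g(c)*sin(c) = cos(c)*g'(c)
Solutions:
 g(c) = C1*cos(c)^3


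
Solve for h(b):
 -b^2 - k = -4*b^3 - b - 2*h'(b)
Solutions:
 h(b) = C1 - b^4/2 + b^3/6 - b^2/4 + b*k/2


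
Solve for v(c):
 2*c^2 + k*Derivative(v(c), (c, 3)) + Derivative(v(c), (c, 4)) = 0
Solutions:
 v(c) = C1 + C2*c + C3*c^2 + C4*exp(-c*k) - c^5/(30*k) + c^4/(6*k^2) - 2*c^3/(3*k^3)


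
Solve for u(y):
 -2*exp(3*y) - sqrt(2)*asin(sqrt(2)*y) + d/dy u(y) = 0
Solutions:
 u(y) = C1 + sqrt(2)*(y*asin(sqrt(2)*y) + sqrt(2)*sqrt(1 - 2*y^2)/2) + 2*exp(3*y)/3


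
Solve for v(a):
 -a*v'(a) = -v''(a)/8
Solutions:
 v(a) = C1 + C2*erfi(2*a)


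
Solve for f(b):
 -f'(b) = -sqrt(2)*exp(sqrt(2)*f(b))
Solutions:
 f(b) = sqrt(2)*(2*log(-1/(C1 + sqrt(2)*b)) - log(2))/4


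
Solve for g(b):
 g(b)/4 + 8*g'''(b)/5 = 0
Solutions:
 g(b) = C3*exp(-10^(1/3)*b/4) + (C1*sin(10^(1/3)*sqrt(3)*b/8) + C2*cos(10^(1/3)*sqrt(3)*b/8))*exp(10^(1/3)*b/8)


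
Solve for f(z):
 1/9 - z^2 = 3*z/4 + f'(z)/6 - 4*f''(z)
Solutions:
 f(z) = C1 + C2*exp(z/24) - 2*z^3 - 585*z^2/4 - 21058*z/3


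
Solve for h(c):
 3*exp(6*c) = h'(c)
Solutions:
 h(c) = C1 + exp(6*c)/2


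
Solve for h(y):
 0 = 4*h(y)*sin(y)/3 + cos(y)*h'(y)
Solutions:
 h(y) = C1*cos(y)^(4/3)


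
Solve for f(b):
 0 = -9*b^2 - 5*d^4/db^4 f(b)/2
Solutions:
 f(b) = C1 + C2*b + C3*b^2 + C4*b^3 - b^6/100


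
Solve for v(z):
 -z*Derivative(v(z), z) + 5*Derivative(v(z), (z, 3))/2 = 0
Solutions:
 v(z) = C1 + Integral(C2*airyai(2^(1/3)*5^(2/3)*z/5) + C3*airybi(2^(1/3)*5^(2/3)*z/5), z)


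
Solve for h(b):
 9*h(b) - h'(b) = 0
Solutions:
 h(b) = C1*exp(9*b)


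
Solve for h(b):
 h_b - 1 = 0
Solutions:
 h(b) = C1 + b


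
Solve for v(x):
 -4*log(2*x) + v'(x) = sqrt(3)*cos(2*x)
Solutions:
 v(x) = C1 + 4*x*log(x) - 4*x + 4*x*log(2) + sqrt(3)*sin(2*x)/2


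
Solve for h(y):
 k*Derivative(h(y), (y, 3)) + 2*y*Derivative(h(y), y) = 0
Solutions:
 h(y) = C1 + Integral(C2*airyai(2^(1/3)*y*(-1/k)^(1/3)) + C3*airybi(2^(1/3)*y*(-1/k)^(1/3)), y)


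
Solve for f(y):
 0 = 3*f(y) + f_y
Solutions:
 f(y) = C1*exp(-3*y)


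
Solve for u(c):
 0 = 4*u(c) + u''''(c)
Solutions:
 u(c) = (C1*sin(c) + C2*cos(c))*exp(-c) + (C3*sin(c) + C4*cos(c))*exp(c)


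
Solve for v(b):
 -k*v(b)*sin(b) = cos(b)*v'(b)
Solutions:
 v(b) = C1*exp(k*log(cos(b)))


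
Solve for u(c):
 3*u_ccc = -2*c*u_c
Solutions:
 u(c) = C1 + Integral(C2*airyai(-2^(1/3)*3^(2/3)*c/3) + C3*airybi(-2^(1/3)*3^(2/3)*c/3), c)


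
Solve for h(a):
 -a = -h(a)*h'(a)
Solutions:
 h(a) = -sqrt(C1 + a^2)
 h(a) = sqrt(C1 + a^2)


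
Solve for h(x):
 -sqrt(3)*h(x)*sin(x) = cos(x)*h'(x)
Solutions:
 h(x) = C1*cos(x)^(sqrt(3))


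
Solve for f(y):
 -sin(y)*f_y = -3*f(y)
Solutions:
 f(y) = C1*(cos(y) - 1)^(3/2)/(cos(y) + 1)^(3/2)


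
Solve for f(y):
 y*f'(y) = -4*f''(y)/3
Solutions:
 f(y) = C1 + C2*erf(sqrt(6)*y/4)


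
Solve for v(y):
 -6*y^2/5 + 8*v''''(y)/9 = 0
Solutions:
 v(y) = C1 + C2*y + C3*y^2 + C4*y^3 + 3*y^6/800


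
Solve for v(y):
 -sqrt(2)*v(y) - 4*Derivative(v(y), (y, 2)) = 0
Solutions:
 v(y) = C1*sin(2^(1/4)*y/2) + C2*cos(2^(1/4)*y/2)


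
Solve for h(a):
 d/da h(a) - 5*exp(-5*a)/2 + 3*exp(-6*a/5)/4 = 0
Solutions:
 h(a) = C1 - exp(-5*a)/2 + 5*exp(-6*a/5)/8


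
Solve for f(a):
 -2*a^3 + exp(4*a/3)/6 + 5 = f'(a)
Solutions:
 f(a) = C1 - a^4/2 + 5*a + exp(4*a/3)/8


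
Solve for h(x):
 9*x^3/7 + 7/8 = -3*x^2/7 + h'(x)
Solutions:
 h(x) = C1 + 9*x^4/28 + x^3/7 + 7*x/8


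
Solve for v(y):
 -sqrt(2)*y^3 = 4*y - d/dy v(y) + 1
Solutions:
 v(y) = C1 + sqrt(2)*y^4/4 + 2*y^2 + y


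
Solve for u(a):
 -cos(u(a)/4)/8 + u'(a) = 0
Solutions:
 -a/8 - 2*log(sin(u(a)/4) - 1) + 2*log(sin(u(a)/4) + 1) = C1


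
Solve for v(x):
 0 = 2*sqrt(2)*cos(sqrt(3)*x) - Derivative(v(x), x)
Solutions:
 v(x) = C1 + 2*sqrt(6)*sin(sqrt(3)*x)/3


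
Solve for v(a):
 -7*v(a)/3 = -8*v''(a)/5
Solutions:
 v(a) = C1*exp(-sqrt(210)*a/12) + C2*exp(sqrt(210)*a/12)


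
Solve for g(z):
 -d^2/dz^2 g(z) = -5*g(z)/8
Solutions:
 g(z) = C1*exp(-sqrt(10)*z/4) + C2*exp(sqrt(10)*z/4)


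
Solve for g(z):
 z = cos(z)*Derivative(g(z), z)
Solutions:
 g(z) = C1 + Integral(z/cos(z), z)


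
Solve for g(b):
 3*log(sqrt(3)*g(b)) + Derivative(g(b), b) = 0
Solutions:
 2*Integral(1/(2*log(_y) + log(3)), (_y, g(b)))/3 = C1 - b


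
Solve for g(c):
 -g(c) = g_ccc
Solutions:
 g(c) = C3*exp(-c) + (C1*sin(sqrt(3)*c/2) + C2*cos(sqrt(3)*c/2))*exp(c/2)


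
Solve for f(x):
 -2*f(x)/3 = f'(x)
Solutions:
 f(x) = C1*exp(-2*x/3)


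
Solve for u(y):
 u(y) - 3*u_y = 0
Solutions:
 u(y) = C1*exp(y/3)


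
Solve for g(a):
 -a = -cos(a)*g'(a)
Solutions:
 g(a) = C1 + Integral(a/cos(a), a)


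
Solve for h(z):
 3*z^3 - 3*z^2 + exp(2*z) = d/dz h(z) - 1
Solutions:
 h(z) = C1 + 3*z^4/4 - z^3 + z + exp(2*z)/2


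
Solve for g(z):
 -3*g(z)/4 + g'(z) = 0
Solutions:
 g(z) = C1*exp(3*z/4)


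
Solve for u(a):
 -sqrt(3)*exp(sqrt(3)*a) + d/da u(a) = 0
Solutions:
 u(a) = C1 + exp(sqrt(3)*a)


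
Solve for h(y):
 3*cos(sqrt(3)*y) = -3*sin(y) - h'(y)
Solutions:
 h(y) = C1 - sqrt(3)*sin(sqrt(3)*y) + 3*cos(y)


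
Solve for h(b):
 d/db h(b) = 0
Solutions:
 h(b) = C1


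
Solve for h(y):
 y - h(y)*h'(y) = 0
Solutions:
 h(y) = -sqrt(C1 + y^2)
 h(y) = sqrt(C1 + y^2)


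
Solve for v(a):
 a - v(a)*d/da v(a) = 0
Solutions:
 v(a) = -sqrt(C1 + a^2)
 v(a) = sqrt(C1 + a^2)


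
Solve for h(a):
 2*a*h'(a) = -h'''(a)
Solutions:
 h(a) = C1 + Integral(C2*airyai(-2^(1/3)*a) + C3*airybi(-2^(1/3)*a), a)


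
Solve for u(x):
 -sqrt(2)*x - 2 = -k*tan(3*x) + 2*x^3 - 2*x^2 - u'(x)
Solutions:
 u(x) = C1 + k*log(cos(3*x))/3 + x^4/2 - 2*x^3/3 + sqrt(2)*x^2/2 + 2*x


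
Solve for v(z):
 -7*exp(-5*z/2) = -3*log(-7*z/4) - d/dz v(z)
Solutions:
 v(z) = C1 - 3*z*log(-z) + 3*z*(-log(7) + 1 + 2*log(2)) - 14*exp(-5*z/2)/5


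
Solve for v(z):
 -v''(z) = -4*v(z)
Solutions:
 v(z) = C1*exp(-2*z) + C2*exp(2*z)


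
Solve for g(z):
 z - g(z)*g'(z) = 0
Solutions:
 g(z) = -sqrt(C1 + z^2)
 g(z) = sqrt(C1 + z^2)


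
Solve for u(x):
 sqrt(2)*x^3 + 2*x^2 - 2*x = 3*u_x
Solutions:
 u(x) = C1 + sqrt(2)*x^4/12 + 2*x^3/9 - x^2/3


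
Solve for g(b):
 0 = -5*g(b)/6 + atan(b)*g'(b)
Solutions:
 g(b) = C1*exp(5*Integral(1/atan(b), b)/6)


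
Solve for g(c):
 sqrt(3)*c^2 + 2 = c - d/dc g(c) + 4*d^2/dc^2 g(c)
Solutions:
 g(c) = C1 + C2*exp(c/4) - sqrt(3)*c^3/3 - 4*sqrt(3)*c^2 + c^2/2 - 32*sqrt(3)*c + 2*c


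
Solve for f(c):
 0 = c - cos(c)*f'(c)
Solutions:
 f(c) = C1 + Integral(c/cos(c), c)


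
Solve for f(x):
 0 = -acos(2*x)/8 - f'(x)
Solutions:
 f(x) = C1 - x*acos(2*x)/8 + sqrt(1 - 4*x^2)/16


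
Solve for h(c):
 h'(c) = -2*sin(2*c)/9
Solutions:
 h(c) = C1 + cos(2*c)/9


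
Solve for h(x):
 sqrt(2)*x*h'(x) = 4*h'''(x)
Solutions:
 h(x) = C1 + Integral(C2*airyai(sqrt(2)*x/2) + C3*airybi(sqrt(2)*x/2), x)


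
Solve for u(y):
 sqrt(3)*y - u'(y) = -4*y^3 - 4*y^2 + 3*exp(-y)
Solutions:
 u(y) = C1 + y^4 + 4*y^3/3 + sqrt(3)*y^2/2 + 3*exp(-y)


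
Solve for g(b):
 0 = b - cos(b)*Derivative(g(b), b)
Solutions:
 g(b) = C1 + Integral(b/cos(b), b)


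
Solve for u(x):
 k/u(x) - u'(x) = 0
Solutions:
 u(x) = -sqrt(C1 + 2*k*x)
 u(x) = sqrt(C1 + 2*k*x)


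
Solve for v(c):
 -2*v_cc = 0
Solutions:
 v(c) = C1 + C2*c


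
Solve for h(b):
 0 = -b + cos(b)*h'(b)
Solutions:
 h(b) = C1 + Integral(b/cos(b), b)


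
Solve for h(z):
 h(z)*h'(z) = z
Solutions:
 h(z) = -sqrt(C1 + z^2)
 h(z) = sqrt(C1 + z^2)


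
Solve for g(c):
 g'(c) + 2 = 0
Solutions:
 g(c) = C1 - 2*c


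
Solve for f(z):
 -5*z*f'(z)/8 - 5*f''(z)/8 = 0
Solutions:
 f(z) = C1 + C2*erf(sqrt(2)*z/2)


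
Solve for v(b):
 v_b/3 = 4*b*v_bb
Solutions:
 v(b) = C1 + C2*b^(13/12)


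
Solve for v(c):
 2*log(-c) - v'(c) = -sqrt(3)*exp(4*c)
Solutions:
 v(c) = C1 + 2*c*log(-c) - 2*c + sqrt(3)*exp(4*c)/4


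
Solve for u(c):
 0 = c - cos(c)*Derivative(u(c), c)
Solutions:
 u(c) = C1 + Integral(c/cos(c), c)


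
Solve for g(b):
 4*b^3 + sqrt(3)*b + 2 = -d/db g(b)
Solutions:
 g(b) = C1 - b^4 - sqrt(3)*b^2/2 - 2*b


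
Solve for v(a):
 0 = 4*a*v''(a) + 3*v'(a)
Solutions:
 v(a) = C1 + C2*a^(1/4)


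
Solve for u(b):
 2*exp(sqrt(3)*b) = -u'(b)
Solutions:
 u(b) = C1 - 2*sqrt(3)*exp(sqrt(3)*b)/3


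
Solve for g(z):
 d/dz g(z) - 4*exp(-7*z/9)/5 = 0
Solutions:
 g(z) = C1 - 36*exp(-7*z/9)/35


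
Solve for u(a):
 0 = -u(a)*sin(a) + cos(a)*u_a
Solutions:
 u(a) = C1/cos(a)


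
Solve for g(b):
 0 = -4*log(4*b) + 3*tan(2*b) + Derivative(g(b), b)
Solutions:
 g(b) = C1 + 4*b*log(b) - 4*b + 8*b*log(2) + 3*log(cos(2*b))/2


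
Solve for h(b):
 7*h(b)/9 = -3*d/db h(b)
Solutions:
 h(b) = C1*exp(-7*b/27)


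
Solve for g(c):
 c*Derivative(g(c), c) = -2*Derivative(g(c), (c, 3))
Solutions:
 g(c) = C1 + Integral(C2*airyai(-2^(2/3)*c/2) + C3*airybi(-2^(2/3)*c/2), c)


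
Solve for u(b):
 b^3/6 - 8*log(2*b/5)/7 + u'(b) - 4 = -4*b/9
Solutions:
 u(b) = C1 - b^4/24 - 2*b^2/9 + 8*b*log(b)/7 - 8*b*log(5)/7 + 8*b*log(2)/7 + 20*b/7


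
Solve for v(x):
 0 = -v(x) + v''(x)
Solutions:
 v(x) = C1*exp(-x) + C2*exp(x)


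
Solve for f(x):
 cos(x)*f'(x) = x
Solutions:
 f(x) = C1 + Integral(x/cos(x), x)


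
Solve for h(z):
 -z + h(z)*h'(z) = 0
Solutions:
 h(z) = -sqrt(C1 + z^2)
 h(z) = sqrt(C1 + z^2)


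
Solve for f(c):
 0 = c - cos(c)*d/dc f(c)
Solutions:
 f(c) = C1 + Integral(c/cos(c), c)


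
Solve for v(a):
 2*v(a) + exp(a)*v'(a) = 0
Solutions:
 v(a) = C1*exp(2*exp(-a))


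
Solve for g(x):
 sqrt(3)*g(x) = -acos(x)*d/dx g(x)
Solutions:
 g(x) = C1*exp(-sqrt(3)*Integral(1/acos(x), x))


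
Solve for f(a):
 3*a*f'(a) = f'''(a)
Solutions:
 f(a) = C1 + Integral(C2*airyai(3^(1/3)*a) + C3*airybi(3^(1/3)*a), a)


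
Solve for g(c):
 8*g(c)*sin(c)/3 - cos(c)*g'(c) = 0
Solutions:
 g(c) = C1/cos(c)^(8/3)


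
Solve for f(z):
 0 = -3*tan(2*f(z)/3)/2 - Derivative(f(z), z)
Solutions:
 f(z) = -3*asin(C1*exp(-z))/2 + 3*pi/2
 f(z) = 3*asin(C1*exp(-z))/2


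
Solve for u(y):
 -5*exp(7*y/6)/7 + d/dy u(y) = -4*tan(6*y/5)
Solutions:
 u(y) = C1 + 30*exp(7*y/6)/49 + 10*log(cos(6*y/5))/3


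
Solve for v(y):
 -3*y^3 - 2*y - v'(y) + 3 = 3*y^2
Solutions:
 v(y) = C1 - 3*y^4/4 - y^3 - y^2 + 3*y


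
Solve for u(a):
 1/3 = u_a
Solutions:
 u(a) = C1 + a/3


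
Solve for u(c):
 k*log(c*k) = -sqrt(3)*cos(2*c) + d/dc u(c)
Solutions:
 u(c) = C1 + c*k*(log(c*k) - 1) + sqrt(3)*sin(2*c)/2


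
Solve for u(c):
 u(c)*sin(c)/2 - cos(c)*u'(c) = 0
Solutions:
 u(c) = C1/sqrt(cos(c))


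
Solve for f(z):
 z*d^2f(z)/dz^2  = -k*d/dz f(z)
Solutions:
 f(z) = C1 + z^(1 - re(k))*(C2*sin(log(z)*Abs(im(k))) + C3*cos(log(z)*im(k)))


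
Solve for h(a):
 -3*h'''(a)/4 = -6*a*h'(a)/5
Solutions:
 h(a) = C1 + Integral(C2*airyai(2*5^(2/3)*a/5) + C3*airybi(2*5^(2/3)*a/5), a)


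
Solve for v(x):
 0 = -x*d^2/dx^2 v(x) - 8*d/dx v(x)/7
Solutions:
 v(x) = C1 + C2/x^(1/7)


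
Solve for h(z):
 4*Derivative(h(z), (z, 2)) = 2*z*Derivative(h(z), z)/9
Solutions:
 h(z) = C1 + C2*erfi(z/6)


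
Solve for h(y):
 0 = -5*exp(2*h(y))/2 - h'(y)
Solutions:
 h(y) = log(-1/(C1 - 5*y))/2
 h(y) = log(-sqrt(1/(C1 + 5*y)))


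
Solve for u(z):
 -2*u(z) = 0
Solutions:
 u(z) = 0


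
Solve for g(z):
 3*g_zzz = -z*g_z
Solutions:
 g(z) = C1 + Integral(C2*airyai(-3^(2/3)*z/3) + C3*airybi(-3^(2/3)*z/3), z)


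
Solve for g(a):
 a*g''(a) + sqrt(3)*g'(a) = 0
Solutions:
 g(a) = C1 + C2*a^(1 - sqrt(3))


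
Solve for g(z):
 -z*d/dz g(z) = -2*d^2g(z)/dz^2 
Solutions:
 g(z) = C1 + C2*erfi(z/2)


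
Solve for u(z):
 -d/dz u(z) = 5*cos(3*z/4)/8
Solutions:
 u(z) = C1 - 5*sin(3*z/4)/6


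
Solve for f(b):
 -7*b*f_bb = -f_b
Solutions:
 f(b) = C1 + C2*b^(8/7)


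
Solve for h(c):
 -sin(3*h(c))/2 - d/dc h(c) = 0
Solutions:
 h(c) = -acos((-C1 - exp(3*c))/(C1 - exp(3*c)))/3 + 2*pi/3
 h(c) = acos((-C1 - exp(3*c))/(C1 - exp(3*c)))/3


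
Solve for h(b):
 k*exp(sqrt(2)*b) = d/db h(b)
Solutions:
 h(b) = C1 + sqrt(2)*k*exp(sqrt(2)*b)/2


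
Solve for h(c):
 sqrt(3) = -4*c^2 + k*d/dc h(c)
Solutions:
 h(c) = C1 + 4*c^3/(3*k) + sqrt(3)*c/k


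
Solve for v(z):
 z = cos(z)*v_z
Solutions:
 v(z) = C1 + Integral(z/cos(z), z)


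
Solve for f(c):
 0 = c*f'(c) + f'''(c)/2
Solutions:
 f(c) = C1 + Integral(C2*airyai(-2^(1/3)*c) + C3*airybi(-2^(1/3)*c), c)


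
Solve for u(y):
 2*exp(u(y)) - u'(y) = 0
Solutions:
 u(y) = log(-1/(C1 + 2*y))


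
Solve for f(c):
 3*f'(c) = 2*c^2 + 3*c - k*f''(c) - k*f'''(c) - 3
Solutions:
 f(c) = C1 + C2*exp(c*(-1 + sqrt(k*(k - 12))/k)/2) + C3*exp(-c*(1 + sqrt(k*(k - 12))/k)/2) + 2*c^3/9 - 2*c^2*k/9 + c^2/2 + 4*c*k^2/27 - 7*c*k/9 - c


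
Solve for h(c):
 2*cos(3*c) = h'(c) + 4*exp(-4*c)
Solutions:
 h(c) = C1 + 2*sin(3*c)/3 + exp(-4*c)


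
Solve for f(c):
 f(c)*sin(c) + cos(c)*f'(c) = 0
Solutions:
 f(c) = C1*cos(c)


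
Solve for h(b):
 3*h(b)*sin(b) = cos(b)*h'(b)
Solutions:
 h(b) = C1/cos(b)^3


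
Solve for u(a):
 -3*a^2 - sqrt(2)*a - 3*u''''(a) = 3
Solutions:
 u(a) = C1 + C2*a + C3*a^2 + C4*a^3 - a^6/360 - sqrt(2)*a^5/360 - a^4/24


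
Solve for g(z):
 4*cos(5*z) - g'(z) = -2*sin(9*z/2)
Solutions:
 g(z) = C1 + 4*sin(5*z)/5 - 4*cos(9*z/2)/9


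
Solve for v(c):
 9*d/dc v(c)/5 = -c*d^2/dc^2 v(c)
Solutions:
 v(c) = C1 + C2/c^(4/5)


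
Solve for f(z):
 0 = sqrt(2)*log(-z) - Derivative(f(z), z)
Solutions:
 f(z) = C1 + sqrt(2)*z*log(-z) - sqrt(2)*z


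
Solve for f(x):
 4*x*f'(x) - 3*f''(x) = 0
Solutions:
 f(x) = C1 + C2*erfi(sqrt(6)*x/3)


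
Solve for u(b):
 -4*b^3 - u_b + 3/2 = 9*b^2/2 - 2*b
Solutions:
 u(b) = C1 - b^4 - 3*b^3/2 + b^2 + 3*b/2


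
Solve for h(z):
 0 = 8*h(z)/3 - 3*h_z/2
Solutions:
 h(z) = C1*exp(16*z/9)


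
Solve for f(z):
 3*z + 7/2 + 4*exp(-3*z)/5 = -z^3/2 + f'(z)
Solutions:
 f(z) = C1 + z^4/8 + 3*z^2/2 + 7*z/2 - 4*exp(-3*z)/15


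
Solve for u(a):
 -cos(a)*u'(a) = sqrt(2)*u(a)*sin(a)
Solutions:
 u(a) = C1*cos(a)^(sqrt(2))


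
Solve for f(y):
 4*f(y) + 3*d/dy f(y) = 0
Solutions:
 f(y) = C1*exp(-4*y/3)


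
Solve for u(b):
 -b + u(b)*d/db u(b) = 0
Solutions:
 u(b) = -sqrt(C1 + b^2)
 u(b) = sqrt(C1 + b^2)


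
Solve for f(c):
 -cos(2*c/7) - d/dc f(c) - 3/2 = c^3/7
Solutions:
 f(c) = C1 - c^4/28 - 3*c/2 - 7*sin(2*c/7)/2


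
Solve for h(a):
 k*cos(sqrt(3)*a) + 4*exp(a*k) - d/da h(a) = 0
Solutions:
 h(a) = C1 + sqrt(3)*k*sin(sqrt(3)*a)/3 + 4*exp(a*k)/k


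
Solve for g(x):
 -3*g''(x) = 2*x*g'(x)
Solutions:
 g(x) = C1 + C2*erf(sqrt(3)*x/3)


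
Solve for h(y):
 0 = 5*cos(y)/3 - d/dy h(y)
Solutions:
 h(y) = C1 + 5*sin(y)/3


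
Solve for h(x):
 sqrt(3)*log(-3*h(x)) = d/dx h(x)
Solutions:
 -sqrt(3)*Integral(1/(log(-_y) + log(3)), (_y, h(x)))/3 = C1 - x


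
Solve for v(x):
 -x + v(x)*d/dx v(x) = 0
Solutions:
 v(x) = -sqrt(C1 + x^2)
 v(x) = sqrt(C1 + x^2)


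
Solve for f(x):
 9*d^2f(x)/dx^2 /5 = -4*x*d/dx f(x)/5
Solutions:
 f(x) = C1 + C2*erf(sqrt(2)*x/3)


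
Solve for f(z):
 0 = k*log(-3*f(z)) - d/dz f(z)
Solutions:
 Integral(1/(log(-_y) + log(3)), (_y, f(z))) = C1 + k*z


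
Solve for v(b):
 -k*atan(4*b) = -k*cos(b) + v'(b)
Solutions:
 v(b) = C1 - k*(b*atan(4*b) - log(16*b^2 + 1)/8 - sin(b))


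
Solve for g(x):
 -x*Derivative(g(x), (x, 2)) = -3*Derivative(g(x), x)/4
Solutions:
 g(x) = C1 + C2*x^(7/4)


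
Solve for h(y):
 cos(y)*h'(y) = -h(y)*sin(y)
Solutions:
 h(y) = C1*cos(y)


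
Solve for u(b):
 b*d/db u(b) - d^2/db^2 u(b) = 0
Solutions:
 u(b) = C1 + C2*erfi(sqrt(2)*b/2)


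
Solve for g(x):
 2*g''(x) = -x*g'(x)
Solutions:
 g(x) = C1 + C2*erf(x/2)


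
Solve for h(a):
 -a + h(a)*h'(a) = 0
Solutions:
 h(a) = -sqrt(C1 + a^2)
 h(a) = sqrt(C1 + a^2)


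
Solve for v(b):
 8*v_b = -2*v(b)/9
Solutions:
 v(b) = C1*exp(-b/36)


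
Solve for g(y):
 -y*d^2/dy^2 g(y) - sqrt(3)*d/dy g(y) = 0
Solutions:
 g(y) = C1 + C2*y^(1 - sqrt(3))


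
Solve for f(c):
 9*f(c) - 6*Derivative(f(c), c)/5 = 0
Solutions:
 f(c) = C1*exp(15*c/2)


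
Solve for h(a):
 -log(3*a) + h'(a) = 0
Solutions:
 h(a) = C1 + a*log(a) - a + a*log(3)


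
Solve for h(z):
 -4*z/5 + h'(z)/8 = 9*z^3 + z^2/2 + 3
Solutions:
 h(z) = C1 + 18*z^4 + 4*z^3/3 + 16*z^2/5 + 24*z


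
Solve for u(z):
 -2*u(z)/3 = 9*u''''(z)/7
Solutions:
 u(z) = (C1*sin(2^(3/4)*21^(1/4)*z/6) + C2*cos(2^(3/4)*21^(1/4)*z/6))*exp(-2^(3/4)*21^(1/4)*z/6) + (C3*sin(2^(3/4)*21^(1/4)*z/6) + C4*cos(2^(3/4)*21^(1/4)*z/6))*exp(2^(3/4)*21^(1/4)*z/6)


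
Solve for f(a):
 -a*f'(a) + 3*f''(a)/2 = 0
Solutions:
 f(a) = C1 + C2*erfi(sqrt(3)*a/3)


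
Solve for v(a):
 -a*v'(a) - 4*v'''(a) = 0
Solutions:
 v(a) = C1 + Integral(C2*airyai(-2^(1/3)*a/2) + C3*airybi(-2^(1/3)*a/2), a)


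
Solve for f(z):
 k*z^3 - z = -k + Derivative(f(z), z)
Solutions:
 f(z) = C1 + k*z^4/4 + k*z - z^2/2


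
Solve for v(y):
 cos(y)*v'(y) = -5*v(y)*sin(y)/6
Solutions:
 v(y) = C1*cos(y)^(5/6)


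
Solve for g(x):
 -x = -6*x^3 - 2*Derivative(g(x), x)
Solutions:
 g(x) = C1 - 3*x^4/4 + x^2/4


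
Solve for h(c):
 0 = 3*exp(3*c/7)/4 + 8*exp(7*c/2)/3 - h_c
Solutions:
 h(c) = C1 + 7*exp(3*c/7)/4 + 16*exp(7*c/2)/21


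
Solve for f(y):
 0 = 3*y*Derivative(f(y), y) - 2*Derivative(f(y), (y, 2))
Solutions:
 f(y) = C1 + C2*erfi(sqrt(3)*y/2)


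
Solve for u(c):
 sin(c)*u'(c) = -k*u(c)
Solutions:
 u(c) = C1*exp(k*(-log(cos(c) - 1) + log(cos(c) + 1))/2)


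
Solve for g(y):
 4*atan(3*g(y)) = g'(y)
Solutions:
 Integral(1/atan(3*_y), (_y, g(y))) = C1 + 4*y


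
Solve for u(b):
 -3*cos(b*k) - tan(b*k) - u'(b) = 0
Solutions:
 u(b) = C1 - Piecewise((-log(cos(b*k))/k, Ne(k, 0)), (0, True)) - 3*Piecewise((sin(b*k)/k, Ne(k, 0)), (b, True))


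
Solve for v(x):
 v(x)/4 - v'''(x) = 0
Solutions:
 v(x) = C3*exp(2^(1/3)*x/2) + (C1*sin(2^(1/3)*sqrt(3)*x/4) + C2*cos(2^(1/3)*sqrt(3)*x/4))*exp(-2^(1/3)*x/4)


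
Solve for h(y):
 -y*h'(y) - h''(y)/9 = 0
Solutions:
 h(y) = C1 + C2*erf(3*sqrt(2)*y/2)


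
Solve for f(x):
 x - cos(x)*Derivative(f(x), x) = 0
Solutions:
 f(x) = C1 + Integral(x/cos(x), x)


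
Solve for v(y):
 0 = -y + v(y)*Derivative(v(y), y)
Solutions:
 v(y) = -sqrt(C1 + y^2)
 v(y) = sqrt(C1 + y^2)


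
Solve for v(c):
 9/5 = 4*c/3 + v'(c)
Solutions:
 v(c) = C1 - 2*c^2/3 + 9*c/5


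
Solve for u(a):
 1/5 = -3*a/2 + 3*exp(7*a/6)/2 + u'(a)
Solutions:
 u(a) = C1 + 3*a^2/4 + a/5 - 9*exp(7*a/6)/7


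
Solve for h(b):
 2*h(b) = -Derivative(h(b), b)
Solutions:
 h(b) = C1*exp(-2*b)


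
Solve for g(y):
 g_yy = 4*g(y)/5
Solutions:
 g(y) = C1*exp(-2*sqrt(5)*y/5) + C2*exp(2*sqrt(5)*y/5)


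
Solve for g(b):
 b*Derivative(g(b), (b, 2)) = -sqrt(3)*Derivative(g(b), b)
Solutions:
 g(b) = C1 + C2*b^(1 - sqrt(3))


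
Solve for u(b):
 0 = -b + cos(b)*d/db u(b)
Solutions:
 u(b) = C1 + Integral(b/cos(b), b)


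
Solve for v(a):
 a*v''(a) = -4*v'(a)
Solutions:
 v(a) = C1 + C2/a^3


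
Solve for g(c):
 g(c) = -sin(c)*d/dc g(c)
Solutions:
 g(c) = C1*sqrt(cos(c) + 1)/sqrt(cos(c) - 1)


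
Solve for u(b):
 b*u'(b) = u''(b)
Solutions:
 u(b) = C1 + C2*erfi(sqrt(2)*b/2)


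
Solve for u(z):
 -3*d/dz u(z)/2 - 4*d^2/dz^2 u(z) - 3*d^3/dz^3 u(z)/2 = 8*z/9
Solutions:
 u(z) = C1 + C2*exp(z*(-4 + sqrt(7))/3) + C3*exp(-z*(sqrt(7) + 4)/3) - 8*z^2/27 + 128*z/81


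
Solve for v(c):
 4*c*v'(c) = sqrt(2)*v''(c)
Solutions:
 v(c) = C1 + C2*erfi(2^(1/4)*c)


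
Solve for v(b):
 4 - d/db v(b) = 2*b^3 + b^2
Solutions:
 v(b) = C1 - b^4/2 - b^3/3 + 4*b


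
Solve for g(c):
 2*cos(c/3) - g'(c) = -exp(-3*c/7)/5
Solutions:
 g(c) = C1 + 6*sin(c/3) - 7*exp(-3*c/7)/15


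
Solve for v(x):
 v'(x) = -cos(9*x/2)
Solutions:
 v(x) = C1 - 2*sin(9*x/2)/9


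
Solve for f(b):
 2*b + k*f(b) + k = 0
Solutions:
 f(b) = (-2*b - k)/k


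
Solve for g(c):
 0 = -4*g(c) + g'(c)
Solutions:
 g(c) = C1*exp(4*c)


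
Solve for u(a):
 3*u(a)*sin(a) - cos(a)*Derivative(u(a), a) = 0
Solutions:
 u(a) = C1/cos(a)^3


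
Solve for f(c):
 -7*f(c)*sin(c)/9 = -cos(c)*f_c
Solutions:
 f(c) = C1/cos(c)^(7/9)


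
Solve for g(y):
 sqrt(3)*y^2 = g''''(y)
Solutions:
 g(y) = C1 + C2*y + C3*y^2 + C4*y^3 + sqrt(3)*y^6/360


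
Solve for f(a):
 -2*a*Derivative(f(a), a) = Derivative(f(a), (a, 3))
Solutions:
 f(a) = C1 + Integral(C2*airyai(-2^(1/3)*a) + C3*airybi(-2^(1/3)*a), a)


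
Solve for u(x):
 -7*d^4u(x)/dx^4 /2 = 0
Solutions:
 u(x) = C1 + C2*x + C3*x^2 + C4*x^3


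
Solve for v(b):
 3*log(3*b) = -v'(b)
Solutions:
 v(b) = C1 - 3*b*log(b) - b*log(27) + 3*b


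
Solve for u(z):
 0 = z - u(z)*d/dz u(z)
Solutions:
 u(z) = -sqrt(C1 + z^2)
 u(z) = sqrt(C1 + z^2)


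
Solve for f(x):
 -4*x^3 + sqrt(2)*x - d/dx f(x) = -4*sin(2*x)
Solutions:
 f(x) = C1 - x^4 + sqrt(2)*x^2/2 - 2*cos(2*x)


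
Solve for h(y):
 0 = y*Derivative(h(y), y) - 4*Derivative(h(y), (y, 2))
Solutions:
 h(y) = C1 + C2*erfi(sqrt(2)*y/4)


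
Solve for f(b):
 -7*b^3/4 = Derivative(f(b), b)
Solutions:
 f(b) = C1 - 7*b^4/16


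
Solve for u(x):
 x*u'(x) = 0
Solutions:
 u(x) = C1


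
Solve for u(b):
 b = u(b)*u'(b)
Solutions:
 u(b) = -sqrt(C1 + b^2)
 u(b) = sqrt(C1 + b^2)


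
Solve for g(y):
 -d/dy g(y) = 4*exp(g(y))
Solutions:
 g(y) = log(1/(C1 + 4*y))


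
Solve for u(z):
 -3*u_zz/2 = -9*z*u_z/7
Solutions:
 u(z) = C1 + C2*erfi(sqrt(21)*z/7)


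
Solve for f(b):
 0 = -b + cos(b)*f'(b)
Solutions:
 f(b) = C1 + Integral(b/cos(b), b)


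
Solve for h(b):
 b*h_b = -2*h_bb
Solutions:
 h(b) = C1 + C2*erf(b/2)


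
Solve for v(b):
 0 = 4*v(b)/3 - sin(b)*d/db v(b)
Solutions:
 v(b) = C1*(cos(b) - 1)^(2/3)/(cos(b) + 1)^(2/3)


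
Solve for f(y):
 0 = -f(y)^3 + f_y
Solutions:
 f(y) = -sqrt(2)*sqrt(-1/(C1 + y))/2
 f(y) = sqrt(2)*sqrt(-1/(C1 + y))/2


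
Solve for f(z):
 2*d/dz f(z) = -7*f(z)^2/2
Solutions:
 f(z) = 4/(C1 + 7*z)


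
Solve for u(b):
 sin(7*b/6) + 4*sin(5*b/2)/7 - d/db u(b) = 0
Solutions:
 u(b) = C1 - 6*cos(7*b/6)/7 - 8*cos(5*b/2)/35


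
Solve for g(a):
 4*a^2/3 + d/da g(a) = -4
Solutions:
 g(a) = C1 - 4*a^3/9 - 4*a


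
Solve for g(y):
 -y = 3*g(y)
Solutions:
 g(y) = -y/3


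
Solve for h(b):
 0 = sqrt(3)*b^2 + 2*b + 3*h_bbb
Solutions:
 h(b) = C1 + C2*b + C3*b^2 - sqrt(3)*b^5/180 - b^4/36


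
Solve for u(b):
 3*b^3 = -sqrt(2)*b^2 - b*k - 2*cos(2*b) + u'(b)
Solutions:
 u(b) = C1 + 3*b^4/4 + sqrt(2)*b^3/3 + b^2*k/2 + sin(2*b)


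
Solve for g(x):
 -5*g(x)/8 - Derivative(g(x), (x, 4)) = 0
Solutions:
 g(x) = (C1*sin(2^(3/4)*5^(1/4)*x/4) + C2*cos(2^(3/4)*5^(1/4)*x/4))*exp(-2^(3/4)*5^(1/4)*x/4) + (C3*sin(2^(3/4)*5^(1/4)*x/4) + C4*cos(2^(3/4)*5^(1/4)*x/4))*exp(2^(3/4)*5^(1/4)*x/4)


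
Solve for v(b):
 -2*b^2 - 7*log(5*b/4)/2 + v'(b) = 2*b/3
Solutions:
 v(b) = C1 + 2*b^3/3 + b^2/3 + 7*b*log(b)/2 - 7*b*log(2) - 7*b/2 + 7*b*log(5)/2


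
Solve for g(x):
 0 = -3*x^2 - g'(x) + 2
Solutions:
 g(x) = C1 - x^3 + 2*x


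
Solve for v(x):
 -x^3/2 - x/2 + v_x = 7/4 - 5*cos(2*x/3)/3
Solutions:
 v(x) = C1 + x^4/8 + x^2/4 + 7*x/4 - 5*sin(2*x/3)/2


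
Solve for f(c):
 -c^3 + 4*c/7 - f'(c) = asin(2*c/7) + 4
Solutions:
 f(c) = C1 - c^4/4 + 2*c^2/7 - c*asin(2*c/7) - 4*c - sqrt(49 - 4*c^2)/2


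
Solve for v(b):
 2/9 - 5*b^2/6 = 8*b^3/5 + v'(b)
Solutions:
 v(b) = C1 - 2*b^4/5 - 5*b^3/18 + 2*b/9


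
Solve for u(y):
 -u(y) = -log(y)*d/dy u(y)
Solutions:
 u(y) = C1*exp(li(y))


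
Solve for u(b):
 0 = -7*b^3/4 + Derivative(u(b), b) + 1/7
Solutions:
 u(b) = C1 + 7*b^4/16 - b/7


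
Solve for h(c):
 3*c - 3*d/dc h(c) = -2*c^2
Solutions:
 h(c) = C1 + 2*c^3/9 + c^2/2


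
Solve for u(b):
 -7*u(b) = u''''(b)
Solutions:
 u(b) = (C1*sin(sqrt(2)*7^(1/4)*b/2) + C2*cos(sqrt(2)*7^(1/4)*b/2))*exp(-sqrt(2)*7^(1/4)*b/2) + (C3*sin(sqrt(2)*7^(1/4)*b/2) + C4*cos(sqrt(2)*7^(1/4)*b/2))*exp(sqrt(2)*7^(1/4)*b/2)


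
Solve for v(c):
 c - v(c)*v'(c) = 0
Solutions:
 v(c) = -sqrt(C1 + c^2)
 v(c) = sqrt(C1 + c^2)


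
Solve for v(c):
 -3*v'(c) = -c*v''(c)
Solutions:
 v(c) = C1 + C2*c^4


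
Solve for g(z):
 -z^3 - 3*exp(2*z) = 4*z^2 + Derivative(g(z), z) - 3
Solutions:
 g(z) = C1 - z^4/4 - 4*z^3/3 + 3*z - 3*exp(2*z)/2


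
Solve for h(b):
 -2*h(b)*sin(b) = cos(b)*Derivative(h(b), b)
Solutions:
 h(b) = C1*cos(b)^2


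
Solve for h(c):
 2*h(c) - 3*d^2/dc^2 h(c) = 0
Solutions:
 h(c) = C1*exp(-sqrt(6)*c/3) + C2*exp(sqrt(6)*c/3)


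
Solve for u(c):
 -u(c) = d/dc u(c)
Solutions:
 u(c) = C1*exp(-c)


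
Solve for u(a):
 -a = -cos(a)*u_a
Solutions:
 u(a) = C1 + Integral(a/cos(a), a)


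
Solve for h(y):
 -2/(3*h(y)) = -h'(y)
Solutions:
 h(y) = -sqrt(C1 + 12*y)/3
 h(y) = sqrt(C1 + 12*y)/3


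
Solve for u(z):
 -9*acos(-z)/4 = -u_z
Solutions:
 u(z) = C1 + 9*z*acos(-z)/4 + 9*sqrt(1 - z^2)/4


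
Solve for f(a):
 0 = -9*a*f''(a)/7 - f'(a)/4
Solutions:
 f(a) = C1 + C2*a^(29/36)


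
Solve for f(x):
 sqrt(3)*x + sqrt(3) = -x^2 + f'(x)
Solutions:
 f(x) = C1 + x^3/3 + sqrt(3)*x^2/2 + sqrt(3)*x


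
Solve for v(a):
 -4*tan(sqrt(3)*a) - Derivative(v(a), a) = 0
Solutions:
 v(a) = C1 + 4*sqrt(3)*log(cos(sqrt(3)*a))/3


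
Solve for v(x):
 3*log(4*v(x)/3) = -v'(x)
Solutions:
 Integral(1/(log(_y) - log(3) + 2*log(2)), (_y, v(x)))/3 = C1 - x


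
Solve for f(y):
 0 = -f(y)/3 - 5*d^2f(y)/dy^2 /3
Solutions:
 f(y) = C1*sin(sqrt(5)*y/5) + C2*cos(sqrt(5)*y/5)


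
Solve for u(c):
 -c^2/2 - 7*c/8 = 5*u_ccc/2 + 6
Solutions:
 u(c) = C1 + C2*c + C3*c^2 - c^5/300 - 7*c^4/480 - 2*c^3/5


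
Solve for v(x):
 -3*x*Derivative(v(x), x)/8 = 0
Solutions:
 v(x) = C1


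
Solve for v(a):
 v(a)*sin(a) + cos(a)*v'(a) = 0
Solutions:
 v(a) = C1*cos(a)


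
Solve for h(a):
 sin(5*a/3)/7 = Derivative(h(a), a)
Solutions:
 h(a) = C1 - 3*cos(5*a/3)/35


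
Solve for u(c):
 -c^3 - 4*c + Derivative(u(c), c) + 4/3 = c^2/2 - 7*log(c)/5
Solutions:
 u(c) = C1 + c^4/4 + c^3/6 + 2*c^2 - 7*c*log(c)/5 + c/15


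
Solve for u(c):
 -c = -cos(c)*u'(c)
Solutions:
 u(c) = C1 + Integral(c/cos(c), c)


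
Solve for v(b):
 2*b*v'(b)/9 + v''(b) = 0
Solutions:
 v(b) = C1 + C2*erf(b/3)


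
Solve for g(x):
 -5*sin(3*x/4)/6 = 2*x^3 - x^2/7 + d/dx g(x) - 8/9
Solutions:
 g(x) = C1 - x^4/2 + x^3/21 + 8*x/9 + 10*cos(3*x/4)/9


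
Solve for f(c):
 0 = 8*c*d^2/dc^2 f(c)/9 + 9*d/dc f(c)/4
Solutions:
 f(c) = C1 + C2/c^(49/32)


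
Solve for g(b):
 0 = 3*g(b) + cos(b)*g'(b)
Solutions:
 g(b) = C1*(sin(b) - 1)^(3/2)/(sin(b) + 1)^(3/2)


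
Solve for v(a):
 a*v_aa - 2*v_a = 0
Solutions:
 v(a) = C1 + C2*a^3


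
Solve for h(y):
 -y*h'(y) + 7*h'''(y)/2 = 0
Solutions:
 h(y) = C1 + Integral(C2*airyai(2^(1/3)*7^(2/3)*y/7) + C3*airybi(2^(1/3)*7^(2/3)*y/7), y)


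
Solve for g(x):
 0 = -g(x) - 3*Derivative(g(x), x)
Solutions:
 g(x) = C1*exp(-x/3)


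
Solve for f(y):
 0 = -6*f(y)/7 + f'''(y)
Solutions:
 f(y) = C3*exp(6^(1/3)*7^(2/3)*y/7) + (C1*sin(2^(1/3)*3^(5/6)*7^(2/3)*y/14) + C2*cos(2^(1/3)*3^(5/6)*7^(2/3)*y/14))*exp(-6^(1/3)*7^(2/3)*y/14)


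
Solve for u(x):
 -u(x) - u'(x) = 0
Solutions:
 u(x) = C1*exp(-x)


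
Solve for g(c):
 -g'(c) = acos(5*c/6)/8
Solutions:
 g(c) = C1 - c*acos(5*c/6)/8 + sqrt(36 - 25*c^2)/40


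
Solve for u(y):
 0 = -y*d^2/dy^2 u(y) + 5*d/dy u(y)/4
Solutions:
 u(y) = C1 + C2*y^(9/4)


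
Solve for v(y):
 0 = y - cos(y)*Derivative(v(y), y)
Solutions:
 v(y) = C1 + Integral(y/cos(y), y)


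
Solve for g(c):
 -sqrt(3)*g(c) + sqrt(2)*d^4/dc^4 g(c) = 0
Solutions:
 g(c) = C1*exp(-2^(7/8)*3^(1/8)*c/2) + C2*exp(2^(7/8)*3^(1/8)*c/2) + C3*sin(2^(7/8)*3^(1/8)*c/2) + C4*cos(2^(7/8)*3^(1/8)*c/2)


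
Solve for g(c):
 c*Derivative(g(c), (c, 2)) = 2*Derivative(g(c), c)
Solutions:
 g(c) = C1 + C2*c^3


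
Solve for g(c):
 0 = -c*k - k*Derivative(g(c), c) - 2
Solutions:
 g(c) = C1 - c^2/2 - 2*c/k


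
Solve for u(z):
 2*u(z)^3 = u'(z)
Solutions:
 u(z) = -sqrt(2)*sqrt(-1/(C1 + 2*z))/2
 u(z) = sqrt(2)*sqrt(-1/(C1 + 2*z))/2


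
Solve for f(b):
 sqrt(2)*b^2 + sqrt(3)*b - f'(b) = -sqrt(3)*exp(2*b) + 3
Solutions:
 f(b) = C1 + sqrt(2)*b^3/3 + sqrt(3)*b^2/2 - 3*b + sqrt(3)*exp(2*b)/2


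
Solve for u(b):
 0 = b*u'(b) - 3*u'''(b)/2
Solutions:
 u(b) = C1 + Integral(C2*airyai(2^(1/3)*3^(2/3)*b/3) + C3*airybi(2^(1/3)*3^(2/3)*b/3), b)


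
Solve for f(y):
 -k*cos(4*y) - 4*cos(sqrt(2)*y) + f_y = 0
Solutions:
 f(y) = C1 + k*sin(4*y)/4 + 2*sqrt(2)*sin(sqrt(2)*y)


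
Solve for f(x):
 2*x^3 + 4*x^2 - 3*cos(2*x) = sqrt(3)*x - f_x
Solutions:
 f(x) = C1 - x^4/2 - 4*x^3/3 + sqrt(3)*x^2/2 + 3*sin(2*x)/2


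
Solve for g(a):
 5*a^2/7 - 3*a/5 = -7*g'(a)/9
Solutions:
 g(a) = C1 - 15*a^3/49 + 27*a^2/70


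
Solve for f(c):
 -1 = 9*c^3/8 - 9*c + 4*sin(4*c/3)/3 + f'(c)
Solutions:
 f(c) = C1 - 9*c^4/32 + 9*c^2/2 - c + cos(4*c/3)


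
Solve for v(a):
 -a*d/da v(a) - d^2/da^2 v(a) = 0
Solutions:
 v(a) = C1 + C2*erf(sqrt(2)*a/2)


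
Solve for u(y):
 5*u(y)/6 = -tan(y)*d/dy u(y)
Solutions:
 u(y) = C1/sin(y)^(5/6)


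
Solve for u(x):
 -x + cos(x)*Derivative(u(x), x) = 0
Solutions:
 u(x) = C1 + Integral(x/cos(x), x)


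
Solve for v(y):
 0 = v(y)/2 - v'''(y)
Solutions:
 v(y) = C3*exp(2^(2/3)*y/2) + (C1*sin(2^(2/3)*sqrt(3)*y/4) + C2*cos(2^(2/3)*sqrt(3)*y/4))*exp(-2^(2/3)*y/4)


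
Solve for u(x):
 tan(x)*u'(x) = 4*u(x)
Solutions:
 u(x) = C1*sin(x)^4


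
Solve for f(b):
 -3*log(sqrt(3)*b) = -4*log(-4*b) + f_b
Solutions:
 f(b) = C1 + b*log(b) + b*(-3*log(3)/2 - 1 + 8*log(2) + 4*I*pi)


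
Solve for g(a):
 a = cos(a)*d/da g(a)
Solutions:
 g(a) = C1 + Integral(a/cos(a), a)


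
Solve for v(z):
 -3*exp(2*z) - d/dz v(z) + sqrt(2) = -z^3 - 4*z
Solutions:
 v(z) = C1 + z^4/4 + 2*z^2 + sqrt(2)*z - 3*exp(2*z)/2


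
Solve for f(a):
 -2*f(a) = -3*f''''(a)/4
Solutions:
 f(a) = C1*exp(-6^(3/4)*a/3) + C2*exp(6^(3/4)*a/3) + C3*sin(6^(3/4)*a/3) + C4*cos(6^(3/4)*a/3)
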